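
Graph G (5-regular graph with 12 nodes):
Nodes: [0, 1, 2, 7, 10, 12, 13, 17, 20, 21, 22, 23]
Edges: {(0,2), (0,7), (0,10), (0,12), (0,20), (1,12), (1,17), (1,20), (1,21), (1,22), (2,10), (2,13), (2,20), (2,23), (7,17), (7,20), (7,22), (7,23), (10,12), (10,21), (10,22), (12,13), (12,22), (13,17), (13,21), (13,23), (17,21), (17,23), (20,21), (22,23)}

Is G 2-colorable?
No, G is not 2-colorable

The clique on vertices [0, 2, 10] has size 3 > 2, so it alone needs 3 colors.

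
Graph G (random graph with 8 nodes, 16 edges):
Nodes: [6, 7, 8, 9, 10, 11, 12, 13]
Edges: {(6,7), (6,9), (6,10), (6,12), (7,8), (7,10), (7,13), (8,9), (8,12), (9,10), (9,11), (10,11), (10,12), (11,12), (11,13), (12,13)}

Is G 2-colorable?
The clique on vertices [9, 10, 11] has size 3 > 2, so it alone needs 3 colors.

No, G is not 2-colorable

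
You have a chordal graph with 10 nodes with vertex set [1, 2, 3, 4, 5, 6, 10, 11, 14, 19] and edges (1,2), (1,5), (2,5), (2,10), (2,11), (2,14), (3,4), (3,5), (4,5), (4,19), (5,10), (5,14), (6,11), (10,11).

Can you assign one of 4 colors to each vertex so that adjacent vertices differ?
Yes, G is 4-colorable

A valid 4-coloring: color 1: [5, 11, 19]; color 2: [2, 4, 6]; color 3: [1, 3, 10, 14].
(χ(G) = 3 ≤ 4.)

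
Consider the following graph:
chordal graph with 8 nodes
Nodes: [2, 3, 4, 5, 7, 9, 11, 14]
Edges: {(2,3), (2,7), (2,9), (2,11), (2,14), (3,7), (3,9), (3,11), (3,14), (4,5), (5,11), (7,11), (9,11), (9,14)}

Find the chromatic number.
Clique number ω(G) = 4 (lower bound: χ ≥ ω).
The clique on [2, 3, 9, 11] has size 4, forcing χ ≥ 4, and the coloring below uses 4 colors, so χ(G) = 4.
A valid 4-coloring: color 1: [3, 5]; color 2: [4, 11, 14]; color 3: [2]; color 4: [7, 9].

χ(G) = 4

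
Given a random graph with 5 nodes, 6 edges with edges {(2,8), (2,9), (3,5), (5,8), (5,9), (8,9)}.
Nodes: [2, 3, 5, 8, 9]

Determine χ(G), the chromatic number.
Clique number ω(G) = 3 (lower bound: χ ≥ ω).
The clique on [2, 8, 9] has size 3, forcing χ ≥ 3, and the coloring below uses 3 colors, so χ(G) = 3.
A valid 3-coloring: color 1: [2, 5]; color 2: [3, 9]; color 3: [8].

χ(G) = 3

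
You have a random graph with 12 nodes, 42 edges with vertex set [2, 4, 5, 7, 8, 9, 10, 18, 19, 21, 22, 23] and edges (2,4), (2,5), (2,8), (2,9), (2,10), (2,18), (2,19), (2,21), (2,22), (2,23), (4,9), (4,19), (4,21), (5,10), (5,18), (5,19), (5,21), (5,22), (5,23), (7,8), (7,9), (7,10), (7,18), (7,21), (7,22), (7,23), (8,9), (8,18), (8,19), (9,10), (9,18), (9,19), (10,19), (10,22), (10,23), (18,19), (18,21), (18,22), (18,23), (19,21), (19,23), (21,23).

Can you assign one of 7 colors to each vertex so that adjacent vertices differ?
A valid 7-coloring: color 1: [2, 7]; color 2: [4, 10, 18]; color 3: [19, 22]; color 4: [5, 9]; color 5: [8, 23]; color 6: [21].
(χ(G) = 6 ≤ 7.)

Yes, G is 7-colorable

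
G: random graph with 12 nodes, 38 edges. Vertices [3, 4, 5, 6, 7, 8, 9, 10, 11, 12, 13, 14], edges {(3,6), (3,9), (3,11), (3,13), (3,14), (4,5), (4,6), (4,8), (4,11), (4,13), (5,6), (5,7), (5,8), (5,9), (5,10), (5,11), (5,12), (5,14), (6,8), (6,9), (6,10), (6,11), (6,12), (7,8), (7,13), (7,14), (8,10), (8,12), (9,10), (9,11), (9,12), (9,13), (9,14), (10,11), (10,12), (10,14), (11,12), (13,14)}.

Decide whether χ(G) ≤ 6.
A valid 6-coloring: color 1: [5, 13]; color 2: [8, 9]; color 3: [6, 14]; color 4: [7, 11]; color 5: [3, 4, 10]; color 6: [12].
(χ(G) = 6 ≤ 6.)

Yes, G is 6-colorable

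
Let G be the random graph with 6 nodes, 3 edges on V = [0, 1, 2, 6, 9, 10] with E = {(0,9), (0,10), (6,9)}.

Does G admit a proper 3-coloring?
A valid 3-coloring: color 1: [0, 1, 2, 6]; color 2: [9, 10].
(χ(G) = 2 ≤ 3.)

Yes, G is 3-colorable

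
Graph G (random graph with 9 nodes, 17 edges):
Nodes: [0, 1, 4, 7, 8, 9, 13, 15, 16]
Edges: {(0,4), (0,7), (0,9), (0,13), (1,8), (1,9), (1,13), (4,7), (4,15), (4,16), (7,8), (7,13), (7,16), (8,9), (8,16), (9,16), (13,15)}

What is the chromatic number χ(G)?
χ(G) = 3

Clique number ω(G) = 3 (lower bound: χ ≥ ω).
The clique on [1, 8, 9] has size 3, forcing χ ≥ 3, and the coloring below uses 3 colors, so χ(G) = 3.
A valid 3-coloring: color 1: [7, 9, 15]; color 2: [0, 1, 16]; color 3: [4, 8, 13].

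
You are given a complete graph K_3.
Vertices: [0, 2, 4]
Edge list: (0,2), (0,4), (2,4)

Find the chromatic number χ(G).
χ(G) = 3

Clique number ω(G) = 3 (lower bound: χ ≥ ω).
The clique on [0, 2, 4] has size 3, forcing χ ≥ 3, and the coloring below uses 3 colors, so χ(G) = 3.
A valid 3-coloring: color 1: [0]; color 2: [4]; color 3: [2].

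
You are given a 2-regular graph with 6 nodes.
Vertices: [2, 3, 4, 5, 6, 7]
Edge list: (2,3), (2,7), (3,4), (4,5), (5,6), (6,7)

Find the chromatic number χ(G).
χ(G) = 2

Clique number ω(G) = 2 (lower bound: χ ≥ ω).
The graph is bipartite (no odd cycle), so 2 colors suffice: χ(G) = 2.
A valid 2-coloring: color 1: [3, 5, 7]; color 2: [2, 4, 6].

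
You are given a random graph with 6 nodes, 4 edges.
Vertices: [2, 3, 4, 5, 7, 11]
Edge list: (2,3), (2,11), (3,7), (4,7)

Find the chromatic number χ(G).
χ(G) = 2

Clique number ω(G) = 2 (lower bound: χ ≥ ω).
The graph is bipartite (no odd cycle), so 2 colors suffice: χ(G) = 2.
A valid 2-coloring: color 1: [3, 4, 5, 11]; color 2: [2, 7].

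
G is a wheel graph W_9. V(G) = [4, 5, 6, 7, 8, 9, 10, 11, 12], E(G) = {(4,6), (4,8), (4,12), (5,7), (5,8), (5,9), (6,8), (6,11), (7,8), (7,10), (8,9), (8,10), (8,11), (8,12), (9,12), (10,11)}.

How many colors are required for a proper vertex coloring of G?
Clique number ω(G) = 3 (lower bound: χ ≥ ω).
The clique on [4, 8, 12] has size 3, forcing χ ≥ 3, and the coloring below uses 3 colors, so χ(G) = 3.
A valid 3-coloring: color 1: [8]; color 2: [5, 6, 10, 12]; color 3: [4, 7, 9, 11].

χ(G) = 3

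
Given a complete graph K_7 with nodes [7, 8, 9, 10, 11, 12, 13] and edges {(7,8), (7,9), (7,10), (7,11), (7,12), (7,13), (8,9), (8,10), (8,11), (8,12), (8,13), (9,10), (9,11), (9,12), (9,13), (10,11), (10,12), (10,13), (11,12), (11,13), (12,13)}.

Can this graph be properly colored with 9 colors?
Yes, G is 9-colorable

A valid 9-coloring: color 1: [12]; color 2: [10]; color 3: [11]; color 4: [8]; color 5: [7]; color 6: [13]; color 7: [9].
(χ(G) = 7 ≤ 9.)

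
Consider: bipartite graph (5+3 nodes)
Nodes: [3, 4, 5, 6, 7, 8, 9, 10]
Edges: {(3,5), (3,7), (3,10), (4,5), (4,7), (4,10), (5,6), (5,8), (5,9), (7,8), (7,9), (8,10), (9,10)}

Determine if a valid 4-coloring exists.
A valid 4-coloring: color 1: [5, 7, 10]; color 2: [3, 4, 6, 8, 9].
(χ(G) = 2 ≤ 4.)

Yes, G is 4-colorable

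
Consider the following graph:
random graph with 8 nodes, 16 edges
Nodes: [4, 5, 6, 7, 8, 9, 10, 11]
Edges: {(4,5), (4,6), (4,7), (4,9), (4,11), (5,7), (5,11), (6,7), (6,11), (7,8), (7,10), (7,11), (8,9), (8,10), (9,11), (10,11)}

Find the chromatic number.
χ(G) = 4

Clique number ω(G) = 4 (lower bound: χ ≥ ω).
The clique on [4, 5, 7, 11] has size 4, forcing χ ≥ 4, and the coloring below uses 4 colors, so χ(G) = 4.
A valid 4-coloring: color 1: [8, 11]; color 2: [7, 9]; color 3: [4, 10]; color 4: [5, 6].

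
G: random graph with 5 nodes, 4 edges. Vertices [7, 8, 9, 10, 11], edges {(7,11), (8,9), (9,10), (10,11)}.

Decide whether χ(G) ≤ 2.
Yes, G is 2-colorable

A valid 2-coloring: color 1: [7, 8, 10]; color 2: [9, 11].
(χ(G) = 2 ≤ 2.)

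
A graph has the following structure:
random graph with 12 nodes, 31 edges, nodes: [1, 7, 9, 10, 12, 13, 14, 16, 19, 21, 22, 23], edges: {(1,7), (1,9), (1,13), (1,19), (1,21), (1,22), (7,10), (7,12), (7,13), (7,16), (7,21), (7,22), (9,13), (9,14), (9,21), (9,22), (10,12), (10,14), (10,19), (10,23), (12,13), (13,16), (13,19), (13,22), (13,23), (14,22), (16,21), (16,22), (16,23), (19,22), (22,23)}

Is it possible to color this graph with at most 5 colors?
Yes, G is 5-colorable

A valid 5-coloring: color 1: [13, 14, 21]; color 2: [12, 22]; color 3: [7, 9, 19, 23]; color 4: [1, 10, 16].
(χ(G) = 4 ≤ 5.)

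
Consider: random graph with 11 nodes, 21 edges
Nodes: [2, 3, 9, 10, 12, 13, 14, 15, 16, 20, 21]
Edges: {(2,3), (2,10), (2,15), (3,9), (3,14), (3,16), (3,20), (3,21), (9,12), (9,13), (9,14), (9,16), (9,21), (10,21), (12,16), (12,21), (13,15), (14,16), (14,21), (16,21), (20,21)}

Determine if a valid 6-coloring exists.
Yes, G is 6-colorable

A valid 6-coloring: color 1: [2, 13, 21]; color 2: [3, 10, 12, 15]; color 3: [9, 20]; color 4: [16]; color 5: [14].
(χ(G) = 5 ≤ 6.)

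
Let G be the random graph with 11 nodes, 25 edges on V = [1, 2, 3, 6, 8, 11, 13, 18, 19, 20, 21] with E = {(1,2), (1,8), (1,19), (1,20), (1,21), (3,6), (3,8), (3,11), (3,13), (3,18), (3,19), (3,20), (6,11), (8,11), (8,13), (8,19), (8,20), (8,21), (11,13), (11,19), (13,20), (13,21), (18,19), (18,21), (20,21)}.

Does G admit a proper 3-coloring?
The clique on vertices [1, 8, 20, 21] has size 4 > 3, so it alone needs 4 colors.

No, G is not 3-colorable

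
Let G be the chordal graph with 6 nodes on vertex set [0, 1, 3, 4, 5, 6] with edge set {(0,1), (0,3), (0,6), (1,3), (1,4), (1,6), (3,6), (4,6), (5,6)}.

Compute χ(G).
χ(G) = 4

Clique number ω(G) = 4 (lower bound: χ ≥ ω).
The clique on [0, 1, 3, 6] has size 4, forcing χ ≥ 4, and the coloring below uses 4 colors, so χ(G) = 4.
A valid 4-coloring: color 1: [6]; color 2: [1, 5]; color 3: [0, 4]; color 4: [3].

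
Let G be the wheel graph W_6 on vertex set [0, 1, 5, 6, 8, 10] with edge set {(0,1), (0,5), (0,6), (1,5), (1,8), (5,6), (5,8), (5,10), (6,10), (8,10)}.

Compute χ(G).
χ(G) = 4

Clique number ω(G) = 3 (lower bound: χ ≥ ω).
Odd cycle [6, 10, 8, 1, 0] needs 3 colors (χ ≥ 3).
Vertex 5 is adjacent to every vertex of [0, 1, 6, 8, 10], which already need 3 colors among themselves, so 5 needs a new color (χ ≥ 4).
The coloring below uses 4 colors, so χ(G) = 4.
A valid 4-coloring: color 1: [5]; color 2: [1, 6]; color 3: [0, 10]; color 4: [8].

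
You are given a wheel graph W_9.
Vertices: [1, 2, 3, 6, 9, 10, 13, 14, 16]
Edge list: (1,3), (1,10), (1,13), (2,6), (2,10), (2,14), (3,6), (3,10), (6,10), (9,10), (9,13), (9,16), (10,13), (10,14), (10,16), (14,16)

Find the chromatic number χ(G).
χ(G) = 3

Clique number ω(G) = 3 (lower bound: χ ≥ ω).
The clique on [1, 3, 10] has size 3, forcing χ ≥ 3, and the coloring below uses 3 colors, so χ(G) = 3.
A valid 3-coloring: color 1: [10]; color 2: [2, 3, 13, 16]; color 3: [1, 6, 9, 14].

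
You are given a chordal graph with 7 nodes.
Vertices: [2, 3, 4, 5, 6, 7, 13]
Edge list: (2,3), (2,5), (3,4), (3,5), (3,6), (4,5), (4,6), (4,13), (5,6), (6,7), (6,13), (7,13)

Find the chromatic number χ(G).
χ(G) = 4

Clique number ω(G) = 4 (lower bound: χ ≥ ω).
The clique on [3, 4, 5, 6] has size 4, forcing χ ≥ 4, and the coloring below uses 4 colors, so χ(G) = 4.
A valid 4-coloring: color 1: [2, 6]; color 2: [3, 13]; color 3: [4, 7]; color 4: [5].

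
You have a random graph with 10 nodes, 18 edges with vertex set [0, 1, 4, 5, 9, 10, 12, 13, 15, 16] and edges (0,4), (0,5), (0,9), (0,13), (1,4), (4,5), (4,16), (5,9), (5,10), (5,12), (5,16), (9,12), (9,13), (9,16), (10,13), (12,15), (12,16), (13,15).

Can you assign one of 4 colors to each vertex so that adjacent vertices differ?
A valid 4-coloring: color 1: [1, 5, 13]; color 2: [4, 9, 10, 15]; color 3: [0, 16]; color 4: [12].
(χ(G) = 4 ≤ 4.)

Yes, G is 4-colorable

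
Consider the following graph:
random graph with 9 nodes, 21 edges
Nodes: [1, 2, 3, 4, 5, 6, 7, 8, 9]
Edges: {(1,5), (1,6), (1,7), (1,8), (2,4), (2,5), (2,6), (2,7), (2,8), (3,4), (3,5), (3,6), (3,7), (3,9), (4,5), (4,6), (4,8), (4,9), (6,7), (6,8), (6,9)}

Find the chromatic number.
χ(G) = 4

Clique number ω(G) = 4 (lower bound: χ ≥ ω).
The clique on [2, 4, 6, 8] has size 4, forcing χ ≥ 4, and the coloring below uses 4 colors, so χ(G) = 4.
A valid 4-coloring: color 1: [5, 6]; color 2: [1, 4]; color 3: [2, 3]; color 4: [7, 8, 9].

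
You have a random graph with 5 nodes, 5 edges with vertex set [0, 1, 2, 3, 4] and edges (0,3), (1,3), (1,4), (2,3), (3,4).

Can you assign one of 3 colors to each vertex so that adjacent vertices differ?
Yes, G is 3-colorable

A valid 3-coloring: color 1: [3]; color 2: [0, 2, 4]; color 3: [1].
(χ(G) = 3 ≤ 3.)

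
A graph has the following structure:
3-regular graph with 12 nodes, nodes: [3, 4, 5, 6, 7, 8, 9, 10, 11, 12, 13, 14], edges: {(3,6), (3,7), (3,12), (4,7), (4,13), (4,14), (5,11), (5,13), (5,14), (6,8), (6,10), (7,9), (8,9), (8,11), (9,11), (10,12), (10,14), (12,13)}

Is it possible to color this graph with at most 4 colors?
A valid 4-coloring: color 1: [6, 7, 11, 13, 14]; color 2: [3, 4, 5, 9, 10]; color 3: [8, 12].
(χ(G) = 3 ≤ 4.)

Yes, G is 4-colorable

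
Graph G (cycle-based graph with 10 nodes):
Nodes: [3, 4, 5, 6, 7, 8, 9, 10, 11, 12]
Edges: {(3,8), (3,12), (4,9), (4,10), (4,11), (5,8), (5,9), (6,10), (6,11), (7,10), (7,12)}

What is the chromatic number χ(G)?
Clique number ω(G) = 2 (lower bound: χ ≥ ω).
The graph is bipartite (no odd cycle), so 2 colors suffice: χ(G) = 2.
A valid 2-coloring: color 1: [8, 9, 10, 11, 12]; color 2: [3, 4, 5, 6, 7].

χ(G) = 2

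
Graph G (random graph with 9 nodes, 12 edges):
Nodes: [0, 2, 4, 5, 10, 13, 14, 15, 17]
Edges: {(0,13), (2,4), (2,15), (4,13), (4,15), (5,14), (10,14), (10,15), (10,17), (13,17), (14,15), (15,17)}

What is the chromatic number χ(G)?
Clique number ω(G) = 3 (lower bound: χ ≥ ω).
The clique on [2, 4, 15] has size 3, forcing χ ≥ 3, and the coloring below uses 3 colors, so χ(G) = 3.
A valid 3-coloring: color 1: [5, 13, 15]; color 2: [0, 4, 10]; color 3: [2, 14, 17].

χ(G) = 3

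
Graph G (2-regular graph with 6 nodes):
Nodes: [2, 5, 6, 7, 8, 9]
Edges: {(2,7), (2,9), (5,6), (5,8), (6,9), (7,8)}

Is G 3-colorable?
A valid 3-coloring: color 1: [5, 7, 9]; color 2: [2, 6, 8].
(χ(G) = 2 ≤ 3.)

Yes, G is 3-colorable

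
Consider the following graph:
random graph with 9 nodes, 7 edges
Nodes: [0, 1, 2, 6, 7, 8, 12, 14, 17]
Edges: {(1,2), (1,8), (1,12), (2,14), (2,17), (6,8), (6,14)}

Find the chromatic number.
Clique number ω(G) = 2 (lower bound: χ ≥ ω).
Odd cycle [1, 8, 6, 14, 2] needs 3 colors (χ ≥ 3).
The coloring below uses 3 colors, so χ(G) = 3.
A valid 3-coloring: color 1: [0, 2, 6, 7, 12]; color 2: [1, 14, 17]; color 3: [8].

χ(G) = 3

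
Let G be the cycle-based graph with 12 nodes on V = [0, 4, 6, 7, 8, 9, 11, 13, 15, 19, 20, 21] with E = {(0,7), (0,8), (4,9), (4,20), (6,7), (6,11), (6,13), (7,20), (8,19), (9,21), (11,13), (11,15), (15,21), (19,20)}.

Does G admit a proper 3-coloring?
Yes, G is 3-colorable

A valid 3-coloring: color 1: [6, 8, 9, 15, 20]; color 2: [4, 7, 11, 19, 21]; color 3: [0, 13].
(χ(G) = 3 ≤ 3.)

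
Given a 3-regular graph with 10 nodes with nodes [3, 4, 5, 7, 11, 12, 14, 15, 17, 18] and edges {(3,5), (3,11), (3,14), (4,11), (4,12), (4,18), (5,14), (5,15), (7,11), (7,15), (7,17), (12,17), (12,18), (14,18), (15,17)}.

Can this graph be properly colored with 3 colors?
A valid 3-coloring: color 1: [3, 4, 15]; color 2: [5, 11, 17, 18]; color 3: [7, 12, 14].
(χ(G) = 3 ≤ 3.)

Yes, G is 3-colorable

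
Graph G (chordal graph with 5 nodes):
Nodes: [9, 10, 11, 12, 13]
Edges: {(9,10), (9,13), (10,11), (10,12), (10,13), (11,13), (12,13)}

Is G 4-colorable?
Yes, G is 4-colorable

A valid 4-coloring: color 1: [10]; color 2: [13]; color 3: [9, 11, 12].
(χ(G) = 3 ≤ 4.)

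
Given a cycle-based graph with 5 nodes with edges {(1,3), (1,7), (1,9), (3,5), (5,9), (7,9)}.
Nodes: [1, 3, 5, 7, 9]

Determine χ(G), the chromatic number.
Clique number ω(G) = 3 (lower bound: χ ≥ ω).
The clique on [1, 7, 9] has size 3, forcing χ ≥ 3, and the coloring below uses 3 colors, so χ(G) = 3.
A valid 3-coloring: color 1: [1, 5]; color 2: [3, 9]; color 3: [7].

χ(G) = 3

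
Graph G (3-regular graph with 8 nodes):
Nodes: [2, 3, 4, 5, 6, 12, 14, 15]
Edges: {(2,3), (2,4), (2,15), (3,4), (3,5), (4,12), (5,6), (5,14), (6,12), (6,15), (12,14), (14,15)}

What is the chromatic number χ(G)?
Clique number ω(G) = 3 (lower bound: χ ≥ ω).
The clique on [2, 3, 4] has size 3, forcing χ ≥ 3, and the coloring below uses 3 colors, so χ(G) = 3.
A valid 3-coloring: color 1: [2, 5, 12]; color 2: [3, 6, 14]; color 3: [4, 15].

χ(G) = 3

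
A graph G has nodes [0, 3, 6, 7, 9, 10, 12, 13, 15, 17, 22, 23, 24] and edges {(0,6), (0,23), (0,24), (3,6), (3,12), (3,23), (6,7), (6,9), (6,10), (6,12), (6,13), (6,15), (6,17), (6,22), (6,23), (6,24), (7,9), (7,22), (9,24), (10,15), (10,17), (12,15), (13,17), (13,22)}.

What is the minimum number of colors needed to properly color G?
χ(G) = 3

Clique number ω(G) = 3 (lower bound: χ ≥ ω).
The clique on [0, 6, 24] has size 3, forcing χ ≥ 3, and the coloring below uses 3 colors, so χ(G) = 3.
A valid 3-coloring: color 1: [6]; color 2: [0, 3, 9, 15, 17, 22]; color 3: [7, 10, 12, 13, 23, 24].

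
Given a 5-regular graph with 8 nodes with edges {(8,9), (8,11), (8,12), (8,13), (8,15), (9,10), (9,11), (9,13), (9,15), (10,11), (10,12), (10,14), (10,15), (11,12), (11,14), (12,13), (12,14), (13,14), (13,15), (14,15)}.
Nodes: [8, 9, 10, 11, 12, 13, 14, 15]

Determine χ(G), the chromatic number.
Clique number ω(G) = 4 (lower bound: χ ≥ ω).
The clique on [8, 9, 13, 15] has size 4, forcing χ ≥ 4, and the coloring below uses 4 colors, so χ(G) = 4.
A valid 4-coloring: color 1: [8, 14]; color 2: [9, 12]; color 3: [10, 13]; color 4: [11, 15].

χ(G) = 4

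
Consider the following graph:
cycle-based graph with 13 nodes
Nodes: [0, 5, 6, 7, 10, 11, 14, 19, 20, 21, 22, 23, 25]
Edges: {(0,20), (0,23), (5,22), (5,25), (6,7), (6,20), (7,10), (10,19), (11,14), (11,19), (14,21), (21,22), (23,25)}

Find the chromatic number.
Clique number ω(G) = 2 (lower bound: χ ≥ ω).
Odd cycle [22, 21, 14, 11, 19, 10, 7, 6, 20, 0, 23, 25, 5] needs 3 colors (χ ≥ 3).
The coloring below uses 3 colors, so χ(G) = 3.
A valid 3-coloring: color 1: [7, 14, 19, 20, 22, 25]; color 2: [0, 5, 6, 10, 11, 21]; color 3: [23].

χ(G) = 3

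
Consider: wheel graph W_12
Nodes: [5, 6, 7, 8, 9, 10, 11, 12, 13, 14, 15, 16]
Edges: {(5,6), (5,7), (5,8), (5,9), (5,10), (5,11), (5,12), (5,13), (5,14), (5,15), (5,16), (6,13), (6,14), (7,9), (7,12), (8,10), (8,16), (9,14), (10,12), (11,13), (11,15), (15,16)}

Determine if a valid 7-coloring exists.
A valid 7-coloring: color 1: [5]; color 2: [6, 7, 10, 11, 16]; color 3: [8, 12, 13, 14, 15]; color 4: [9].
(χ(G) = 4 ≤ 7.)

Yes, G is 7-colorable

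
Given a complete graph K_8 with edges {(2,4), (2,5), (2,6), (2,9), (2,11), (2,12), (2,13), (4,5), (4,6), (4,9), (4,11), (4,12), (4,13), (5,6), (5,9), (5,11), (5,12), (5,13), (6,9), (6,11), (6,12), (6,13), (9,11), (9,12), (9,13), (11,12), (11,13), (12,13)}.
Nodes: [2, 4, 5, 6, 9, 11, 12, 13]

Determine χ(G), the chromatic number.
χ(G) = 8

Clique number ω(G) = 8 (lower bound: χ ≥ ω).
The clique on [2, 4, 5, 6, 9, 11, 12, 13] has size 8, forcing χ ≥ 8, and the coloring below uses 8 colors, so χ(G) = 8.
A valid 8-coloring: color 1: [5]; color 2: [2]; color 3: [12]; color 4: [13]; color 5: [11]; color 6: [9]; color 7: [4]; color 8: [6].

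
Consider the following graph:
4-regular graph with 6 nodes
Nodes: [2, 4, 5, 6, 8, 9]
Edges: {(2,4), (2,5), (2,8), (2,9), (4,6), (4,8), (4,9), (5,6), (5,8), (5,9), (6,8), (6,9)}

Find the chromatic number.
Clique number ω(G) = 3 (lower bound: χ ≥ ω).
The clique on [2, 4, 8] has size 3, forcing χ ≥ 3, and the coloring below uses 3 colors, so χ(G) = 3.
A valid 3-coloring: color 1: [2, 6]; color 2: [8, 9]; color 3: [4, 5].

χ(G) = 3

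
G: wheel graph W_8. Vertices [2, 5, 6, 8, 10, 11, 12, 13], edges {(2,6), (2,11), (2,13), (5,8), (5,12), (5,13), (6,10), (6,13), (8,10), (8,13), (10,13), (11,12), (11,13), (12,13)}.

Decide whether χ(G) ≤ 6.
Yes, G is 6-colorable

A valid 6-coloring: color 1: [13]; color 2: [2, 5, 10]; color 3: [6, 8, 12]; color 4: [11].
(χ(G) = 4 ≤ 6.)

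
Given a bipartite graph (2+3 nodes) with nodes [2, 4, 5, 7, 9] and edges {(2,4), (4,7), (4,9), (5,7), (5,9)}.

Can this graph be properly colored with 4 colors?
A valid 4-coloring: color 1: [4, 5]; color 2: [2, 7, 9].
(χ(G) = 2 ≤ 4.)

Yes, G is 4-colorable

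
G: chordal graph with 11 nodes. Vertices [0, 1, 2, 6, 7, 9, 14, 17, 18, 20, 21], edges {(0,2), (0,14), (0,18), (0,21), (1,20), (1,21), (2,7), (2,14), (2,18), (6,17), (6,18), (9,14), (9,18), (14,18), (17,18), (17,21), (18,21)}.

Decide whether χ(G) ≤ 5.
Yes, G is 5-colorable

A valid 5-coloring: color 1: [1, 7, 18]; color 2: [2, 6, 9, 20, 21]; color 3: [0, 17]; color 4: [14].
(χ(G) = 4 ≤ 5.)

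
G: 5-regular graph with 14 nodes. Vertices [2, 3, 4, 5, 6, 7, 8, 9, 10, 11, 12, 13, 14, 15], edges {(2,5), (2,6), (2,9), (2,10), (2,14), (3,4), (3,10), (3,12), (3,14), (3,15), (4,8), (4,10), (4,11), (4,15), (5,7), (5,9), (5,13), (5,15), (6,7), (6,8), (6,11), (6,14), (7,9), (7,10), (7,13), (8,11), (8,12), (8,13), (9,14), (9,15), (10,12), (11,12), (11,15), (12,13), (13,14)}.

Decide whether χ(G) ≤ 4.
A valid 4-coloring: color 1: [6, 9, 10, 13]; color 2: [2, 7, 8, 15]; color 3: [3, 5, 11]; color 4: [4, 12, 14].
(χ(G) = 4 ≤ 4.)

Yes, G is 4-colorable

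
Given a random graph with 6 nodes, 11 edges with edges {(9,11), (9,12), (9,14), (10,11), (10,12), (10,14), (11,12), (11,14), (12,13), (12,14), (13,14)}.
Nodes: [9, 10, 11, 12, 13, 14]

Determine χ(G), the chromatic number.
Clique number ω(G) = 4 (lower bound: χ ≥ ω).
The clique on [9, 11, 12, 14] has size 4, forcing χ ≥ 4, and the coloring below uses 4 colors, so χ(G) = 4.
A valid 4-coloring: color 1: [12]; color 2: [14]; color 3: [11, 13]; color 4: [9, 10].

χ(G) = 4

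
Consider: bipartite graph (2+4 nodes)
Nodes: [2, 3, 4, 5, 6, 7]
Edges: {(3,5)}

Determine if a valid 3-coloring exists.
Yes, G is 3-colorable

A valid 3-coloring: color 1: [2, 4, 5, 6, 7]; color 2: [3].
(χ(G) = 2 ≤ 3.)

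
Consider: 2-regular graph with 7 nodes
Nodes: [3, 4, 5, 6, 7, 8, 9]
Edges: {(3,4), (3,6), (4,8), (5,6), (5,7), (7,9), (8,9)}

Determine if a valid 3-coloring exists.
Yes, G is 3-colorable

A valid 3-coloring: color 1: [3, 5, 8]; color 2: [4, 6, 7]; color 3: [9].
(χ(G) = 3 ≤ 3.)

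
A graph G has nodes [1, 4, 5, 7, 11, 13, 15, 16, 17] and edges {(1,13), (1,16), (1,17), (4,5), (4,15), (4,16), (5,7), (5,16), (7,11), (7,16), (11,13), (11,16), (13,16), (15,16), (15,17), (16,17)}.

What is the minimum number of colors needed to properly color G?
Clique number ω(G) = 3 (lower bound: χ ≥ ω).
The clique on [1, 16, 17] has size 3, forcing χ ≥ 3, and the coloring below uses 3 colors, so χ(G) = 3.
A valid 3-coloring: color 1: [16]; color 2: [4, 7, 13, 17]; color 3: [1, 5, 11, 15].

χ(G) = 3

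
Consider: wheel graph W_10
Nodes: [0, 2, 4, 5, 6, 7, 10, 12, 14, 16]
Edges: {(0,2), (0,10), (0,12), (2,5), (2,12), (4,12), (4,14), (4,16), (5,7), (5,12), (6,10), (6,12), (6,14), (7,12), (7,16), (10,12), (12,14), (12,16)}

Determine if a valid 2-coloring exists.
No, G is not 2-colorable

The clique on vertices [0, 2, 12] has size 3 > 2, so it alone needs 3 colors.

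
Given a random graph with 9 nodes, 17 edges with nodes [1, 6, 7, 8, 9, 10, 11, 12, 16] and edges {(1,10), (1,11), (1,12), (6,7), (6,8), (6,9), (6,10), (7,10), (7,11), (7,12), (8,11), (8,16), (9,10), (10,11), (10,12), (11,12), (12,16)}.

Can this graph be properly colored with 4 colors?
A valid 4-coloring: color 1: [8, 10]; color 2: [6, 11, 16]; color 3: [9, 12]; color 4: [1, 7].
(χ(G) = 4 ≤ 4.)

Yes, G is 4-colorable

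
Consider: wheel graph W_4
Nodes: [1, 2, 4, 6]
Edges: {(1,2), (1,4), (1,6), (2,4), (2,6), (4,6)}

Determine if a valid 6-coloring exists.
A valid 6-coloring: color 1: [1]; color 2: [6]; color 3: [4]; color 4: [2].
(χ(G) = 4 ≤ 6.)

Yes, G is 6-colorable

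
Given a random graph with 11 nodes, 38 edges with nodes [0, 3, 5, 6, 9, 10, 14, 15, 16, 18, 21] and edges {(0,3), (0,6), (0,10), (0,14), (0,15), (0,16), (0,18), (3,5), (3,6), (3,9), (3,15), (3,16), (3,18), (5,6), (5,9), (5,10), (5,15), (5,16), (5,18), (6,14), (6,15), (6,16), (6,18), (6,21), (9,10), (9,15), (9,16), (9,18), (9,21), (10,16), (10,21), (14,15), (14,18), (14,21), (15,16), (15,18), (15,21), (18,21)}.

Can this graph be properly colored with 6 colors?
Yes, G is 6-colorable

A valid 6-coloring: color 1: [10, 15]; color 2: [16, 18]; color 3: [6, 9]; color 4: [0, 5, 21]; color 5: [3, 14].
(χ(G) = 5 ≤ 6.)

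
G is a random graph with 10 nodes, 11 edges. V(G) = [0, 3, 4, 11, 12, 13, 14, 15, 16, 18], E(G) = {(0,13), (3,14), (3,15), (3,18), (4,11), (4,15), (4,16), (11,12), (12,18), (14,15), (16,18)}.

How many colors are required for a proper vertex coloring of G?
χ(G) = 3

Clique number ω(G) = 3 (lower bound: χ ≥ ω).
The clique on [3, 14, 15] has size 3, forcing χ ≥ 3, and the coloring below uses 3 colors, so χ(G) = 3.
A valid 3-coloring: color 1: [3, 4, 12, 13]; color 2: [0, 11, 15, 18]; color 3: [14, 16].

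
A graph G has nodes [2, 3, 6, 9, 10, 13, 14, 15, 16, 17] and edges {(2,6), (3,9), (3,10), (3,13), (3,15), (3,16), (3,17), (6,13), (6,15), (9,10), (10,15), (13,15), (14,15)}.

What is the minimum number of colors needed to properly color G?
Clique number ω(G) = 3 (lower bound: χ ≥ ω).
The clique on [3, 9, 10] has size 3, forcing χ ≥ 3, and the coloring below uses 3 colors, so χ(G) = 3.
A valid 3-coloring: color 1: [3, 6, 14]; color 2: [2, 9, 15, 16, 17]; color 3: [10, 13].

χ(G) = 3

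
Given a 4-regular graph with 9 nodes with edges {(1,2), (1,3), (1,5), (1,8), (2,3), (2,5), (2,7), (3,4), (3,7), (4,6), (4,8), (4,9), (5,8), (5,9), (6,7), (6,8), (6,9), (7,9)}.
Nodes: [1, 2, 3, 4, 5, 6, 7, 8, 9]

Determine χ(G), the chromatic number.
χ(G) = 3

Clique number ω(G) = 3 (lower bound: χ ≥ ω).
The clique on [1, 5, 8] has size 3, forcing χ ≥ 3, and the coloring below uses 3 colors, so χ(G) = 3.
A valid 3-coloring: color 1: [3, 5, 6]; color 2: [2, 8, 9]; color 3: [1, 4, 7].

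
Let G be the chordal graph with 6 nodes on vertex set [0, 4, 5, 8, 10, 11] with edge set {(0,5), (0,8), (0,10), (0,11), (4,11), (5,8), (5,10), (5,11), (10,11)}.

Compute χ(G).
Clique number ω(G) = 4 (lower bound: χ ≥ ω).
The clique on [0, 5, 10, 11] has size 4, forcing χ ≥ 4, and the coloring below uses 4 colors, so χ(G) = 4.
A valid 4-coloring: color 1: [0, 4]; color 2: [5]; color 3: [8, 11]; color 4: [10].

χ(G) = 4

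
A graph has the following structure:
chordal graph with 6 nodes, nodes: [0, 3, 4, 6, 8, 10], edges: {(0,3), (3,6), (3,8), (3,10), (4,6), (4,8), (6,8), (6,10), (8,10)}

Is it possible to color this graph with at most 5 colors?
Yes, G is 5-colorable

A valid 5-coloring: color 1: [0, 6]; color 2: [3, 4]; color 3: [8]; color 4: [10].
(χ(G) = 4 ≤ 5.)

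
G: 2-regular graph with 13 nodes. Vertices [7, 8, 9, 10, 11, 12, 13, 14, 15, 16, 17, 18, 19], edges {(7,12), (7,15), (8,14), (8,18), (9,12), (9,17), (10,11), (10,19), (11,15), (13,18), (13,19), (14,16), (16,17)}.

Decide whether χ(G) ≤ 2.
Odd cycle [19, 13, 18, 8, 14, 16, 17, 9, 12, 7, 15, 11, 10] needs 3 colors (χ ≥ 3).
Hence χ(G) ≥ 3 > 2, so no proper 2-coloring exists.

No, G is not 2-colorable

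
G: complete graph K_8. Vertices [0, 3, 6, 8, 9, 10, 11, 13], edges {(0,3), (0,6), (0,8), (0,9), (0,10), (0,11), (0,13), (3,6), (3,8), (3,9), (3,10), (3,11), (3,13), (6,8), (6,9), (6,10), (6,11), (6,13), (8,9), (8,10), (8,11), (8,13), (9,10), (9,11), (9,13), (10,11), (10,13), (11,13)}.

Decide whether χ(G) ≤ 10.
Yes, G is 10-colorable

A valid 10-coloring: color 1: [0]; color 2: [13]; color 3: [3]; color 4: [11]; color 5: [8]; color 6: [6]; color 7: [10]; color 8: [9].
(χ(G) = 8 ≤ 10.)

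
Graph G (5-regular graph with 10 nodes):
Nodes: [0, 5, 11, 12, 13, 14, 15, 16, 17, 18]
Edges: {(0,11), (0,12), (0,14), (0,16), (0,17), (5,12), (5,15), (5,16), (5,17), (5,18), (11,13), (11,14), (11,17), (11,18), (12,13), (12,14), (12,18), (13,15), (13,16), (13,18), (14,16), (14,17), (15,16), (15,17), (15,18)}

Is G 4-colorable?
Yes, G is 4-colorable

A valid 4-coloring: color 1: [11, 12, 15]; color 2: [16, 17, 18]; color 3: [0, 5, 13]; color 4: [14].
(χ(G) = 4 ≤ 4.)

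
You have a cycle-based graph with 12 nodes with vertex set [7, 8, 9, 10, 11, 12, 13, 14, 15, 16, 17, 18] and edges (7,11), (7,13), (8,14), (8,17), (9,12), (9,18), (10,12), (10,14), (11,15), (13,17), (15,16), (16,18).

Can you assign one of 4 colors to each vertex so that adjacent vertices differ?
Yes, G is 4-colorable

A valid 4-coloring: color 1: [8, 9, 10, 11, 13, 16]; color 2: [7, 12, 14, 15, 17, 18].
(χ(G) = 2 ≤ 4.)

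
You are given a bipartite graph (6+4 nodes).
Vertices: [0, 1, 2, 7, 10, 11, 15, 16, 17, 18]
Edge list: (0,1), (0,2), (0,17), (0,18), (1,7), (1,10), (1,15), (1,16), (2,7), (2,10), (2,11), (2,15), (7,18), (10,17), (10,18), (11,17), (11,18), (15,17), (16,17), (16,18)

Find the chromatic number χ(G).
Clique number ω(G) = 2 (lower bound: χ ≥ ω).
The graph is bipartite (no odd cycle), so 2 colors suffice: χ(G) = 2.
A valid 2-coloring: color 1: [1, 2, 17, 18]; color 2: [0, 7, 10, 11, 15, 16].

χ(G) = 2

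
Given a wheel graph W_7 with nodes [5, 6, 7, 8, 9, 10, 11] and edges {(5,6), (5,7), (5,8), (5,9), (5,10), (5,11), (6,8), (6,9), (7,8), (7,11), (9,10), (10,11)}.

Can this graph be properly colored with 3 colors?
A valid 3-coloring: color 1: [5]; color 2: [8, 9, 11]; color 3: [6, 7, 10].
(χ(G) = 3 ≤ 3.)

Yes, G is 3-colorable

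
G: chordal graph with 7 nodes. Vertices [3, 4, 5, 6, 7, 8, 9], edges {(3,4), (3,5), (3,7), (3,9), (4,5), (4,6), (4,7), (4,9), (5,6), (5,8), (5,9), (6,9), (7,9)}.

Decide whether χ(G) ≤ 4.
A valid 4-coloring: color 1: [4, 8]; color 2: [9]; color 3: [5, 7]; color 4: [3, 6].
(χ(G) = 4 ≤ 4.)

Yes, G is 4-colorable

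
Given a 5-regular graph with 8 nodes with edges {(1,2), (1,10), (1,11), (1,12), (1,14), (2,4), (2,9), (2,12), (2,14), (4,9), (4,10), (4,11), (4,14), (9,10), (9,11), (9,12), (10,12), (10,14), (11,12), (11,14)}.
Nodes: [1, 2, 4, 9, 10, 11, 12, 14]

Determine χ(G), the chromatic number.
Clique number ω(G) = 3 (lower bound: χ ≥ ω).
Odd cycle [14, 4, 9, 12, 1] needs 3 colors (χ ≥ 3).
Vertex 2 is adjacent to every vertex of [1, 4, 9, 12, 14], which already need 3 colors among themselves, so 2 needs a new color (χ ≥ 4).
The coloring below uses 4 colors, so χ(G) = 4.
A valid 4-coloring: color 1: [12, 14]; color 2: [1, 4]; color 3: [2, 10, 11]; color 4: [9].

χ(G) = 4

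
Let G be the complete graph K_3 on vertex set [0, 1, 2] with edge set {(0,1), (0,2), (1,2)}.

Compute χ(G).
χ(G) = 3

Clique number ω(G) = 3 (lower bound: χ ≥ ω).
The clique on [0, 1, 2] has size 3, forcing χ ≥ 3, and the coloring below uses 3 colors, so χ(G) = 3.
A valid 3-coloring: color 1: [1]; color 2: [0]; color 3: [2].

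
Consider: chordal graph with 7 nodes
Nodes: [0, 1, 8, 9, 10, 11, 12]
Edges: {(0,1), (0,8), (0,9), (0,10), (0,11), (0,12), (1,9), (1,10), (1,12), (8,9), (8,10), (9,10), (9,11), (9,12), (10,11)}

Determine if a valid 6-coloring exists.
Yes, G is 6-colorable

A valid 6-coloring: color 1: [9]; color 2: [0]; color 3: [10, 12]; color 4: [1, 8, 11].
(χ(G) = 4 ≤ 6.)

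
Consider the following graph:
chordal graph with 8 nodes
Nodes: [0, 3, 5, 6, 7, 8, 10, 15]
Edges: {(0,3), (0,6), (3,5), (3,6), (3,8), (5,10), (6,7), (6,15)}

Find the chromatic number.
χ(G) = 3

Clique number ω(G) = 3 (lower bound: χ ≥ ω).
The clique on [0, 3, 6] has size 3, forcing χ ≥ 3, and the coloring below uses 3 colors, so χ(G) = 3.
A valid 3-coloring: color 1: [5, 6, 8]; color 2: [3, 7, 10, 15]; color 3: [0].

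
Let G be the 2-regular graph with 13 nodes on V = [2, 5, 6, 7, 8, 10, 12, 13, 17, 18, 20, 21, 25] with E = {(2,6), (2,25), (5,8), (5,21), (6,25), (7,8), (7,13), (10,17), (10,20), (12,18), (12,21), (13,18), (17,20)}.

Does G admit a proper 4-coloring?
A valid 4-coloring: color 1: [2, 5, 12, 13, 17]; color 2: [8, 10, 18, 21, 25]; color 3: [6, 7, 20].
(χ(G) = 3 ≤ 4.)

Yes, G is 4-colorable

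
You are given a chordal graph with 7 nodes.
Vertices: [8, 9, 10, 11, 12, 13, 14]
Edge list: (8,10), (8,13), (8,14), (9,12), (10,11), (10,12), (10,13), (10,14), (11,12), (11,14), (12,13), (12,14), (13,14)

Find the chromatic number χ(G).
χ(G) = 4

Clique number ω(G) = 4 (lower bound: χ ≥ ω).
The clique on [8, 10, 13, 14] has size 4, forcing χ ≥ 4, and the coloring below uses 4 colors, so χ(G) = 4.
A valid 4-coloring: color 1: [9, 10]; color 2: [8, 12]; color 3: [14]; color 4: [11, 13].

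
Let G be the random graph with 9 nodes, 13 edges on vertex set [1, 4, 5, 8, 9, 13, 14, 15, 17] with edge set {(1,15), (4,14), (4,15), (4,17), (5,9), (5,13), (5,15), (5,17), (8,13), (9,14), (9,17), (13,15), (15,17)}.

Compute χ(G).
Clique number ω(G) = 3 (lower bound: χ ≥ ω).
The clique on [5, 9, 17] has size 3, forcing χ ≥ 3, and the coloring below uses 3 colors, so χ(G) = 3.
A valid 3-coloring: color 1: [8, 9, 15]; color 2: [1, 4, 5]; color 3: [13, 14, 17].

χ(G) = 3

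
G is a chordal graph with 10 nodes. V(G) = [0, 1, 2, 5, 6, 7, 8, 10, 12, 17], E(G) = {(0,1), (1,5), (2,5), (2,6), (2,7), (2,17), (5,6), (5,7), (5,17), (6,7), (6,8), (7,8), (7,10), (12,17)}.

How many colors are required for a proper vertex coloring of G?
χ(G) = 4

Clique number ω(G) = 4 (lower bound: χ ≥ ω).
The clique on [2, 5, 6, 7] has size 4, forcing χ ≥ 4, and the coloring below uses 4 colors, so χ(G) = 4.
A valid 4-coloring: color 1: [1, 7, 17]; color 2: [0, 5, 8, 10, 12]; color 3: [6]; color 4: [2].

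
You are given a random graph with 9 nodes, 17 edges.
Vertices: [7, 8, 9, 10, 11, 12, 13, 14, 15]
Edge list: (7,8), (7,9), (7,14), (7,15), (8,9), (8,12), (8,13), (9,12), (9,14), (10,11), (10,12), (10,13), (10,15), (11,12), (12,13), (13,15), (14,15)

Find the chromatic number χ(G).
χ(G) = 4

Clique number ω(G) = 3 (lower bound: χ ≥ ω).
Suppose a proper 3-coloring c exists. The clique [7, 8, 9] takes 3 distinct colors; by symmetry let c(7) = 1, c(8) = 2, c(9) = 3.
- Vertex 12: neighbors [8, 9] already have colors [2, 3] ⇒ c(12) = 1.
- Vertex 13: neighbors [12, 8] already have colors [1, 2] ⇒ c(13) = 3.
- Vertex 10: neighbors [12, 13] already have colors [1, 3] ⇒ c(10) = 2.
- Vertex 15: neighbors [7, 10, 13] already have colors [1, 2, 3] — all 3 colors blocked. Contradiction.
The forced assignments end in a contradiction, so G has no proper 3-coloring (χ ≥ 4).
The coloring below uses 4 colors, so χ(G) = 4.
A valid 4-coloring: color 1: [12, 15]; color 2: [8, 10, 14]; color 3: [7, 11, 13]; color 4: [9].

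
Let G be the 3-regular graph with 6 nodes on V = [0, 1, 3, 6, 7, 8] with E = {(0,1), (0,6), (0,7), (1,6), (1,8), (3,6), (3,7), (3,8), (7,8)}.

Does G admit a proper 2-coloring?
No, G is not 2-colorable

The clique on vertices [0, 1, 6] has size 3 > 2, so it alone needs 3 colors.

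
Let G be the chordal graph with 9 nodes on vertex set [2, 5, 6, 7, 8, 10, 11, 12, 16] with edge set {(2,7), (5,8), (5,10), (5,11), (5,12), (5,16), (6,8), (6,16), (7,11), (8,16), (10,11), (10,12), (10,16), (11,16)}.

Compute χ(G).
Clique number ω(G) = 4 (lower bound: χ ≥ ω).
The clique on [5, 10, 11, 16] has size 4, forcing χ ≥ 4, and the coloring below uses 4 colors, so χ(G) = 4.
A valid 4-coloring: color 1: [7, 12, 16]; color 2: [2, 5, 6]; color 3: [8, 10]; color 4: [11].

χ(G) = 4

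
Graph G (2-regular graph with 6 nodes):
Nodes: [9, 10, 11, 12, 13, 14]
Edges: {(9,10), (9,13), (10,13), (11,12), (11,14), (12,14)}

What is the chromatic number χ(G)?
χ(G) = 3

Clique number ω(G) = 3 (lower bound: χ ≥ ω).
The clique on [9, 10, 13] has size 3, forcing χ ≥ 3, and the coloring below uses 3 colors, so χ(G) = 3.
A valid 3-coloring: color 1: [10, 12]; color 2: [13, 14]; color 3: [9, 11].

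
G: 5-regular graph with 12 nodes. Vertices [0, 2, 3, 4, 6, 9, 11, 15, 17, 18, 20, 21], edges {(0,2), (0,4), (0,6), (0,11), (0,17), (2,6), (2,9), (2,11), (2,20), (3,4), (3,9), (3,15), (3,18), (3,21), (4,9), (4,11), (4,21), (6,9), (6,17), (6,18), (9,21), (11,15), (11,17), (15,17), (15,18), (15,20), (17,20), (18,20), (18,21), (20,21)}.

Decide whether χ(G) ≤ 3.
The clique on vertices [3, 4, 9, 21] has size 4 > 3, so it alone needs 4 colors.

No, G is not 3-colorable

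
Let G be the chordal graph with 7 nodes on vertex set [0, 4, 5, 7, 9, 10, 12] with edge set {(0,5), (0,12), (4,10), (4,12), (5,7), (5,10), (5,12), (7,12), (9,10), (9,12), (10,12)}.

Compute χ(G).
Clique number ω(G) = 3 (lower bound: χ ≥ ω).
The clique on [9, 10, 12] has size 3, forcing χ ≥ 3, and the coloring below uses 3 colors, so χ(G) = 3.
A valid 3-coloring: color 1: [12]; color 2: [4, 5, 9]; color 3: [0, 7, 10].

χ(G) = 3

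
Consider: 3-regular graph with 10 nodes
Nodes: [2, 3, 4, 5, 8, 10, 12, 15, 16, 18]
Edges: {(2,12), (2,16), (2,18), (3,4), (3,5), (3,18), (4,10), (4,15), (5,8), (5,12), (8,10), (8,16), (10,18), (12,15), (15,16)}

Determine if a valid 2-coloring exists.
No, G is not 2-colorable

Odd cycle [5, 12, 15, 16, 8] needs 3 colors (χ ≥ 3).
Hence χ(G) ≥ 3 > 2, so no proper 2-coloring exists.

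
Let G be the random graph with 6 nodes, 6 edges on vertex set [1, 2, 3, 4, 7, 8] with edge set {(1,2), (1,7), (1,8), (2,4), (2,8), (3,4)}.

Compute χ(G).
Clique number ω(G) = 3 (lower bound: χ ≥ ω).
The clique on [1, 2, 8] has size 3, forcing χ ≥ 3, and the coloring below uses 3 colors, so χ(G) = 3.
A valid 3-coloring: color 1: [1, 4]; color 2: [2, 3, 7]; color 3: [8].

χ(G) = 3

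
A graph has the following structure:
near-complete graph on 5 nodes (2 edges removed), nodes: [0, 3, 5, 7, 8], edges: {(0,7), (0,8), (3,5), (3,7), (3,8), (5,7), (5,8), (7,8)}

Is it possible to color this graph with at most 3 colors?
No, G is not 3-colorable

The clique on vertices [3, 5, 7, 8] has size 4 > 3, so it alone needs 4 colors.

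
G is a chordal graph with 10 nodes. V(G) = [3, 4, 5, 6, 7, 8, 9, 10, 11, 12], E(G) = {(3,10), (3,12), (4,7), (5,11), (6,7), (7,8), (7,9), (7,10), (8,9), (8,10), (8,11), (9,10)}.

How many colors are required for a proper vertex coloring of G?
χ(G) = 4

Clique number ω(G) = 4 (lower bound: χ ≥ ω).
The clique on [7, 8, 9, 10] has size 4, forcing χ ≥ 4, and the coloring below uses 4 colors, so χ(G) = 4.
A valid 4-coloring: color 1: [3, 7, 11]; color 2: [4, 5, 6, 10, 12]; color 3: [8]; color 4: [9].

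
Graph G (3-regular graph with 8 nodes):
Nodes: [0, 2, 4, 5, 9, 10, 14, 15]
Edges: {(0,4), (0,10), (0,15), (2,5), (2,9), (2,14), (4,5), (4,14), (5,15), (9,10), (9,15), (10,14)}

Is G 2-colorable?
A valid 2-coloring: color 1: [2, 4, 10, 15]; color 2: [0, 5, 9, 14].
(χ(G) = 2 ≤ 2.)

Yes, G is 2-colorable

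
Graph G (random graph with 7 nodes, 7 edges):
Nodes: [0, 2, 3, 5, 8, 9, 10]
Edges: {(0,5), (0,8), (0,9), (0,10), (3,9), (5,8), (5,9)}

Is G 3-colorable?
A valid 3-coloring: color 1: [0, 2, 3]; color 2: [5, 10]; color 3: [8, 9].
(χ(G) = 3 ≤ 3.)

Yes, G is 3-colorable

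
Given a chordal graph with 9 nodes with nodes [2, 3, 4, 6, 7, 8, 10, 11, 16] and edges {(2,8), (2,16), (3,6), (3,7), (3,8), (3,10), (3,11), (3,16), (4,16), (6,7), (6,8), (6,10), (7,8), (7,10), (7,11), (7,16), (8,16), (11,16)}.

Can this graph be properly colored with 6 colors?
Yes, G is 6-colorable

A valid 6-coloring: color 1: [6, 16]; color 2: [2, 3, 4]; color 3: [7]; color 4: [8, 10, 11].
(χ(G) = 4 ≤ 6.)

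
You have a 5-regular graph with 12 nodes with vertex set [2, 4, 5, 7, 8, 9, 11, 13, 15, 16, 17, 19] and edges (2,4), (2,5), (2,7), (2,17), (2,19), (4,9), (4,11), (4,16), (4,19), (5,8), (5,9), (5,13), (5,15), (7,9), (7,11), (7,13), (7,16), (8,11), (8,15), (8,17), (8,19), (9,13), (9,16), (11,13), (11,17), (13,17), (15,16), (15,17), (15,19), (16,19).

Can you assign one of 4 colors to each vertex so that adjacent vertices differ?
A valid 4-coloring: color 1: [4, 5, 7, 17]; color 2: [2, 9, 11, 15]; color 3: [8, 13, 16]; color 4: [19].
(χ(G) = 4 ≤ 4.)

Yes, G is 4-colorable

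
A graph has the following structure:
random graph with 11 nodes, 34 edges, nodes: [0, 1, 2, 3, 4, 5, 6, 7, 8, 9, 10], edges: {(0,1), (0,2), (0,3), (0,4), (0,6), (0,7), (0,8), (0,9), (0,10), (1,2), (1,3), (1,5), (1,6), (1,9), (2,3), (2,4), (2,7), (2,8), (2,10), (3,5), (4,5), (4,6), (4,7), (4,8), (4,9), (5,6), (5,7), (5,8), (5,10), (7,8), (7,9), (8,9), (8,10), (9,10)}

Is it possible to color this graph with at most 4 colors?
No, G is not 4-colorable

The clique on vertices [0, 4, 7, 8, 9] has size 5 > 4, so it alone needs 5 colors.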